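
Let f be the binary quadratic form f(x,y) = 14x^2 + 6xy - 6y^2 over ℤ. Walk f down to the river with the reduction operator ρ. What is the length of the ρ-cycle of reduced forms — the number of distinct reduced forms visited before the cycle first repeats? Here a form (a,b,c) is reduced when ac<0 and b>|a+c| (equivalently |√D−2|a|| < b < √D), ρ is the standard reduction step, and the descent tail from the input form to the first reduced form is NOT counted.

D = 372, ⌊√D⌋ = 19
descent: ρ → (-6,18,2)  [lands on river]
river: ρ → (2,18,-6)
ρ-cycle length = 2 (tail of 1 descent step not counted)

2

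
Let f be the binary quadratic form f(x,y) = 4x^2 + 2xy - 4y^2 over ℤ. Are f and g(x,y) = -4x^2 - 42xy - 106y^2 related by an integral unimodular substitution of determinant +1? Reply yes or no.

D₁ = 68, D₂ = 68
river cycle of f (length 6): (-4, 6, 2), (2, 6, -4), (-4, 2, 4), (4, 6, -2), (-2, 6, 4), (4, 2, -4)
river cycle of g (length 6): (-4, 6, 2), (2, 6, -4), (-4, 2, 4), (4, 6, -2), (-2, 6, 4), (4, 2, -4)
cycles coincide ⇒ equivalent

yes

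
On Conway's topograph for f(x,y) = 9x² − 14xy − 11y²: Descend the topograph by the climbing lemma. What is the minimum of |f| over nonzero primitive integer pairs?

descent: ρ → (-11,14,9)  [lands on river]
river: ρ → (9,22,-3)
river: ρ → (-3,20,16)
river: ρ → (16,12,-7)
river: ρ → (-7,16,12)
river: ρ → (12,8,-11)
closes: descent 1, river 6
min |a| on river = 3

3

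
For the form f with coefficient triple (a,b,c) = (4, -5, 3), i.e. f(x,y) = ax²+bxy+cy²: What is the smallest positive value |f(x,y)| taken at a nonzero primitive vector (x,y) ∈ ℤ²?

translate: b→3 (≡-5 mod 8), so (4,-5,3)→(4,3,2)
flip: (4,3,2)→(2,-3,4)
translate: b→1 (≡-3 mod 4), so (2,-3,4)→(2,1,3)
reduced (well bottom): (2,1,3) with a≤c, −a<b≤a
well minimum = a = 2

2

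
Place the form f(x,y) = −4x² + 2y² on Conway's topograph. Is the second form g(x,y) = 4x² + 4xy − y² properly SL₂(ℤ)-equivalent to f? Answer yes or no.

D₁ = 32, D₂ = 32
river cycle of f (length 2): (2, 4, -2), (-2, 4, 2)
river cycle of g (length 2): (-1, 4, 4), (4, 4, -1)
cycles differ ⇒ inequivalent

no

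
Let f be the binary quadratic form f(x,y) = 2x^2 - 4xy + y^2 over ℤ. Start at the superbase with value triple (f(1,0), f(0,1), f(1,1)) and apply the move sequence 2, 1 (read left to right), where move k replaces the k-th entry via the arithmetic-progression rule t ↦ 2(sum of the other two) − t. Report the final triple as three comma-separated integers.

start (2,1,-1) = (f(1,0),f(0,1),f(1,1))
replace slot 2: 2·(2+(-1)) − 1 = 1 → (2,1,-1)
replace slot 1: 2·(1+(-1)) − 2 = -2 → (-2,1,-1)

-2,1,-1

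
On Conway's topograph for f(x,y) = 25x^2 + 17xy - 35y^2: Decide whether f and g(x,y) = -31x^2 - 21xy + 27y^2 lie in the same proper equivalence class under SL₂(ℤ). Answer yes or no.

D₁ = 3789, D₂ = 3789
river cycle of f (length 22): (-35, 53, 7), (7, 59, -11), (-11, 51, 27), (27, 57, -5), (-5, 53, 49), (49, 45, -9), (-9, 45, 49), (49, 53, -5), (-5, 57, 27), (27, 51, -11), … (12 more)
river cycle of g (length 22): (27, 21, -31), (-31, 41, 17), (17, 61, -1), (-1, 61, 17), (17, 41, -31), (-31, 21, 27), (27, 33, -25), (-25, 17, 35), (35, 53, -7), (-7, 59, 11), … (12 more)
cycles differ ⇒ inequivalent

no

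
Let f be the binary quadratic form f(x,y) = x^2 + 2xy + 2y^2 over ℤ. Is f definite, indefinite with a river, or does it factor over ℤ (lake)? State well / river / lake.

D = b²−4ac = 2² − 4·1·2 = -4
D < 0 ⇒ definite ⇒ every region one sign ⇒ single well

well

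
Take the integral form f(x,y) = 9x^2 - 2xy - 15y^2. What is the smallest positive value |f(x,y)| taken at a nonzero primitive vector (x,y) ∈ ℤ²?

descent: ρ → (-15,2,9)
descent: ρ → (9,16,-8)  [lands on river]
river: ρ → (-8,16,9)
river: ρ → (9,20,-4)
river: ρ → (-4,20,9)
closes: descent 2, river 4
min |a| on river = 4

4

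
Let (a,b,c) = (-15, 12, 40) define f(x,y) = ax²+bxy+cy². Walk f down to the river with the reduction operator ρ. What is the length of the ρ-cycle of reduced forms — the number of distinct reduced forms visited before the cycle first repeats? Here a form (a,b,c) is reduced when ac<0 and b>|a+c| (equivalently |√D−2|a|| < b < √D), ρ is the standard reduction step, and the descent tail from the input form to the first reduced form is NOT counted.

D = 2544, ⌊√D⌋ = 50
descent: ρ → (40,-12,-15)
descent: ρ → (-15,42,13)  [lands on river]
river: ρ → (13,36,-24)
river: ρ → (-24,12,25)
river: ρ → (25,38,-11)
river: ρ → (-11,50,1)
river: ρ → (1,50,-11)
river: ρ → (-11,38,25)
river: ρ → (25,12,-24)
river: ρ → (-24,36,13)
river: ρ → (13,42,-15)
river: ρ → (-15,48,4)
river: ρ → (4,48,-15)
ρ-cycle length = 12 (tail of 2 descent steps not counted)

12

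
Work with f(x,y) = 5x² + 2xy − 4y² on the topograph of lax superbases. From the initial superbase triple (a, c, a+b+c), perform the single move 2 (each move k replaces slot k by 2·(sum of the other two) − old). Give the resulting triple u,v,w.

start (5,-4,3) = (f(1,0),f(0,1),f(1,1))
replace slot 2: 2·(5+3) − (-4) = 20 → (5,20,3)

5,20,3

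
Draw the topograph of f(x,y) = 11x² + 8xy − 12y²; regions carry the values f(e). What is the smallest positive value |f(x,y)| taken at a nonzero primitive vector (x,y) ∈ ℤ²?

river: ρ → (-12,16,7)
river: ρ → (7,12,-16)
river: ρ → (-16,20,3)
river: ρ → (3,22,-9)
river: ρ → (-9,14,11)
river: ρ → (11,8,-12)
closes: descent 0, river 6
min |a| on river = 3

3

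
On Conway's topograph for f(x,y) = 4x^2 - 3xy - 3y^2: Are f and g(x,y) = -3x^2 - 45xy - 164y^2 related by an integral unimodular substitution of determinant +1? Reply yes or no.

D₁ = 57, D₂ = 57
river cycle of f (length 6): (-3, 3, 4), (4, 5, -2), (-2, 7, 1), (1, 7, -2), (-2, 5, 4), (4, 3, -3)
river cycle of g (length 6): (-3, 3, 4), (4, 5, -2), (-2, 7, 1), (1, 7, -2), (-2, 5, 4), (4, 3, -3)
cycles coincide ⇒ equivalent

yes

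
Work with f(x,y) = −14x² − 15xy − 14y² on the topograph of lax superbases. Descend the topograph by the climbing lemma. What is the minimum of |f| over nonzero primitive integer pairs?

translate: b→-13 (≡15 mod 28), so (14,15,14)→(14,-13,13)
flip: (14,-13,13)→(13,13,14)
reduced (well bottom): (13,13,14) with a≤c, −a<b≤a
well minimum |f| = |-13| = 13 (negative-definite)

13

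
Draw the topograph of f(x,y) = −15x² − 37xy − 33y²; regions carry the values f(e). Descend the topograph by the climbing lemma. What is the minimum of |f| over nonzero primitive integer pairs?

translate: b→7 (≡37 mod 30), so (15,37,33)→(15,7,11)
flip: (15,7,11)→(11,-7,15)
reduced (well bottom): (11,-7,15) with a≤c, −a<b≤a
well minimum |f| = |-11| = 11 (negative-definite)

11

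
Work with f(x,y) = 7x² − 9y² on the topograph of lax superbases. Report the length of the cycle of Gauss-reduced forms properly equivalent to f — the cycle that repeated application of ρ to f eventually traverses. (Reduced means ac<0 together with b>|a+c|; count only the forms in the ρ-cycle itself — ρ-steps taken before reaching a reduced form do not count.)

D = 252, ⌊√D⌋ = 15
descent: ρ → (-9,0,7)
descent: ρ → (7,14,-2)  [lands on river]
river: ρ → (-2,14,7)
ρ-cycle length = 2 (tail of 2 descent steps not counted)

2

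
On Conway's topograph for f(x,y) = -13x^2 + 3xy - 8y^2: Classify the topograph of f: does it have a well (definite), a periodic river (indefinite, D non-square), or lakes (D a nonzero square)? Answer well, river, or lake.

D = b²−4ac = 3² − 4·(-13)·(-8) = -407
D < 0 ⇒ definite ⇒ every region one sign ⇒ single well

well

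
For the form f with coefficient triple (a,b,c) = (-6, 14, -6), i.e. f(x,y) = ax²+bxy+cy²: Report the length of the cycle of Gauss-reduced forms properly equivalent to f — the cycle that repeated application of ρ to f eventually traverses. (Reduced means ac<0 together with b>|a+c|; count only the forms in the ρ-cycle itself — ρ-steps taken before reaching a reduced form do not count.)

D = 52, ⌊√D⌋ = 7
descent: ρ → (-6,-2,2)
descent: ρ → (2,6,-2)  [lands on river]
river: ρ → (-2,6,2)
ρ-cycle length = 2 (tail of 2 descent steps not counted)

2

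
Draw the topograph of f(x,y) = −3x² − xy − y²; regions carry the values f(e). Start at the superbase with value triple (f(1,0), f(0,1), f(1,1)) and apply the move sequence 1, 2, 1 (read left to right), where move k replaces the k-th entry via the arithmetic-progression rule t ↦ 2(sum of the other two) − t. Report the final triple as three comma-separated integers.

start (-3,-1,-5) = (f(1,0),f(0,1),f(1,1))
replace slot 1: 2·((-1)+(-5)) − (-3) = -9 → (-9,-1,-5)
replace slot 2: 2·((-9)+(-5)) − (-1) = -27 → (-9,-27,-5)
replace slot 1: 2·((-27)+(-5)) − (-9) = -55 → (-55,-27,-5)

-55,-27,-5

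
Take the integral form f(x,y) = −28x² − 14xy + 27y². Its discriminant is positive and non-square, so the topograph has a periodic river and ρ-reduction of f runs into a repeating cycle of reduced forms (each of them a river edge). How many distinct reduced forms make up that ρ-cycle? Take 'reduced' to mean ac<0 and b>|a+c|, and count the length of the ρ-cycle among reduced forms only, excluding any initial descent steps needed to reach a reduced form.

D = 3220, ⌊√D⌋ = 56
descent: ρ → (27,14,-28)  [lands on river]
river: ρ → (-28,42,13)
river: ρ → (13,36,-37)
river: ρ → (-37,38,12)
river: ρ → (12,34,-43)
river: ρ → (-43,52,3)
river: ρ → (3,56,-7)
river: ρ → (-7,56,3)
river: ρ → (3,52,-43)
river: ρ → (-43,34,12)
river: ρ → (12,38,-37)
river: ρ → (-37,36,13)
river: ρ → (13,42,-28)
river: ρ → (-28,14,27)
river: ρ → (27,40,-15)
river: ρ → (-15,50,12)
river: ρ → (12,46,-23)
river: ρ → (-23,46,12)
river: ρ → (12,50,-15)
river: ρ → (-15,40,27)
ρ-cycle length = 20 (tail of 1 descent step not counted)

20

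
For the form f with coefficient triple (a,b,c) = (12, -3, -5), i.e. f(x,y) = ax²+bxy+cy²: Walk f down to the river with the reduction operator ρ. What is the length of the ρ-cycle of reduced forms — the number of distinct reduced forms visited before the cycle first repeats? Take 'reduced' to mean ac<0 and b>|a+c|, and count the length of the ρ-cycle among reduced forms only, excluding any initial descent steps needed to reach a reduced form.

D = 249, ⌊√D⌋ = 15
descent: ρ → (-5,13,4)  [lands on river]
river: ρ → (4,11,-8)
river: ρ → (-8,5,7)
river: ρ → (7,9,-6)
river: ρ → (-6,15,1)
river: ρ → (1,15,-6)
river: ρ → (-6,9,7)
river: ρ → (7,5,-8)
river: ρ → (-8,11,4)
river: ρ → (4,13,-5)
river: ρ → (-5,7,10)
river: ρ → (10,13,-2)
river: ρ → (-2,15,3)
river: ρ → (3,15,-2)
river: ρ → (-2,13,10)
river: ρ → (10,7,-5)
ρ-cycle length = 16 (tail of 1 descent step not counted)

16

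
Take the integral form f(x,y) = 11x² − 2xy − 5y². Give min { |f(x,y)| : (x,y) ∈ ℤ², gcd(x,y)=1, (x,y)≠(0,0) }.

descent: ρ → (-5,12,4)  [lands on river]
river: ρ → (4,12,-5)
river: ρ → (-5,8,8)
river: ρ → (8,8,-5)
closes: descent 1, river 4
min |a| on river = 4

4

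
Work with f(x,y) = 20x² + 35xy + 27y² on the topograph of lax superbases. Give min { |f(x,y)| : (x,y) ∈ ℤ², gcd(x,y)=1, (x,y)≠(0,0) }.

translate: b→-5 (≡35 mod 40), so (20,35,27)→(20,-5,12)
flip: (20,-5,12)→(12,5,20)
reduced (well bottom): (12,5,20) with a≤c, −a<b≤a
well minimum = a = 12

12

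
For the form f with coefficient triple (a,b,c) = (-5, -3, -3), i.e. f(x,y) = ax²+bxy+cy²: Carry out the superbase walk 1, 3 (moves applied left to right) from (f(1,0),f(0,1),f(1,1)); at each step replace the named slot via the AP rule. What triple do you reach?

start (-5,-3,-11) = (f(1,0),f(0,1),f(1,1))
replace slot 1: 2·((-3)+(-11)) − (-5) = -23 → (-23,-3,-11)
replace slot 3: 2·((-23)+(-3)) − (-11) = -41 → (-23,-3,-41)

-23,-3,-41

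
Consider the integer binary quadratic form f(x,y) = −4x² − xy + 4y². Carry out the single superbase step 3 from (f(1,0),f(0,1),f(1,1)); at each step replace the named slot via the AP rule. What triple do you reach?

start (-4,4,-1) = (f(1,0),f(0,1),f(1,1))
replace slot 3: 2·((-4)+4) − (-1) = 1 → (-4,4,1)

-4,4,1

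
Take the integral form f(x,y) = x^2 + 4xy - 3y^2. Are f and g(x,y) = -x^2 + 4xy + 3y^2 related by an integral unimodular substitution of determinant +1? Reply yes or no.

D₁ = 28, D₂ = 28
river cycle of f (length 4): (-3, 2, 2), (2, 2, -3), (-3, 4, 1), (1, 4, -3)
river cycle of g (length 4): (3, 2, -2), (-2, 2, 3), (3, 4, -1), (-1, 4, 3)
cycles differ ⇒ inequivalent

no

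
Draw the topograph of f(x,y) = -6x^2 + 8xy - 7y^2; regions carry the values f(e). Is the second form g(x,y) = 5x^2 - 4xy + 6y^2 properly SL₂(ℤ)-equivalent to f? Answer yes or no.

D₁ = -104, D₂ = -104
f is negative-definite; reduce −f:
−f: translate: b→4 (≡-8 mod 12), so (6,-8,7)→(6,4,5)
−f: flip: (6,4,5)→(5,-4,6)
−f: reduced (well bottom): (5,-4,6) with a≤c, −a<b≤a
flip sign back: reduced form of f is (-5,4,-6)
g: reduced (well bottom): (5,-4,6) with a≤c, −a<b≤a
reduced forms (-5, 4, -6) vs (5, -4, 6) ⇒ inequivalent

no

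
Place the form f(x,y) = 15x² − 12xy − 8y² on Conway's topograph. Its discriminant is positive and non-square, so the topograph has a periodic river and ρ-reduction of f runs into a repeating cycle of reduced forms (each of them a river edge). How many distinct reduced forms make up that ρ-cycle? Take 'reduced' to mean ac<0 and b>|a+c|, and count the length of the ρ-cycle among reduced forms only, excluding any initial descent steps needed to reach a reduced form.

D = 624, ⌊√D⌋ = 24
descent: ρ → (-8,12,15)  [lands on river]
river: ρ → (15,18,-5)
river: ρ → (-5,22,7)
river: ρ → (7,20,-8)
ρ-cycle length = 4 (tail of 1 descent step not counted)

4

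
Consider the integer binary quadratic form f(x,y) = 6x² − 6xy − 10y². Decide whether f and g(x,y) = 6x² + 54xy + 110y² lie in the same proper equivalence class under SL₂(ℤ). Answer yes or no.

D₁ = 276, D₂ = 276
river cycle of f (length 4): (-10, 6, 6), (6, 6, -10), (-10, 14, 2), (2, 14, -10)
river cycle of g (length 4): (6, 6, -10), (-10, 14, 2), (2, 14, -10), (-10, 6, 6)
cycles coincide ⇒ equivalent

yes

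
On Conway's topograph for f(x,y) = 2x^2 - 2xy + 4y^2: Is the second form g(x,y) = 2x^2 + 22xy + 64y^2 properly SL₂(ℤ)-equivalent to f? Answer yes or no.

D₁ = -28, D₂ = -28
f: translate: b→2 (≡-2 mod 4), so (2,-2,4)→(2,2,4)
f: reduced (well bottom): (2,2,4) with a≤c, −a<b≤a
g: translate: b→2 (≡22 mod 4), so (2,22,64)→(2,2,4)
g: reduced (well bottom): (2,2,4) with a≤c, −a<b≤a
reduced forms (2, 2, 4) vs (2, 2, 4) ⇒ equivalent

yes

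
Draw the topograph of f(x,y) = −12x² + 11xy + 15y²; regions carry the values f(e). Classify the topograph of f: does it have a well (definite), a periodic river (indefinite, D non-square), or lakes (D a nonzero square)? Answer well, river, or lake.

D = b²−4ac = 11² − 4·(-12)·15 = 841
D = 29² is a perfect square ⇒ form factors over ℤ ⇒ lakes

lake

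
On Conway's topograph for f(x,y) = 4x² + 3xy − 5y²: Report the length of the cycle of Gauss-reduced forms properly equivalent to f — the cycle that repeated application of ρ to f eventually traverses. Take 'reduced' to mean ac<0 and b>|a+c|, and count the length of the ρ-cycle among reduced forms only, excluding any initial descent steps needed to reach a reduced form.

D = 89, ⌊√D⌋ = 9
river: ρ → (-5,7,2)
river: ρ → (2,9,-1)
river: ρ → (-1,9,2)
river: ρ → (2,7,-5)
river: ρ → (-5,3,4)
river: ρ → (4,5,-4)
river: ρ → (-4,3,5)
river: ρ → (5,7,-2)
river: ρ → (-2,9,1)
river: ρ → (1,9,-2)
river: ρ → (-2,7,5)
river: ρ → (5,3,-4)
river: ρ → (-4,5,4)
river: ρ → (4,3,-5)
ρ-cycle length = 14 (tail of 0 descent steps not counted)

14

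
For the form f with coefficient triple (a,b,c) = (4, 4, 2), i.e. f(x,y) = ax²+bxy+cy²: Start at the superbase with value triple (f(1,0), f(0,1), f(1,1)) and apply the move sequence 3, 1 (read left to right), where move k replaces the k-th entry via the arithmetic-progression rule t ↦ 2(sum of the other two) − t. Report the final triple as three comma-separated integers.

start (4,2,10) = (f(1,0),f(0,1),f(1,1))
replace slot 3: 2·(4+2) − 10 = 2 → (4,2,2)
replace slot 1: 2·(2+2) − 4 = 4 → (4,2,2)

4,2,2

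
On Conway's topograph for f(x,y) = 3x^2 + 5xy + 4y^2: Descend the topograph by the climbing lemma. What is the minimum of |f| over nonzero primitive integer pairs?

translate: b→-1 (≡5 mod 6), so (3,5,4)→(3,-1,2)
flip: (3,-1,2)→(2,1,3)
reduced (well bottom): (2,1,3) with a≤c, −a<b≤a
well minimum = a = 2

2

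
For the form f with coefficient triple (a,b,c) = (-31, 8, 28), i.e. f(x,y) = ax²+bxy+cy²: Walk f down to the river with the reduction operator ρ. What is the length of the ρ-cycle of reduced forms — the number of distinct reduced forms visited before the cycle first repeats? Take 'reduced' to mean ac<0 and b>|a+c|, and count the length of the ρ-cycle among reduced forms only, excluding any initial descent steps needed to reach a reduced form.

D = 3536, ⌊√D⌋ = 59
river: ρ → (28,48,-11)
river: ρ → (-11,40,44)
river: ρ → (44,48,-7)
river: ρ → (-7,50,37)
river: ρ → (37,24,-20)
river: ρ → (-20,56,5)
river: ρ → (5,54,-31)
river: ρ → (-31,8,28)
ρ-cycle length = 8 (tail of 0 descent steps not counted)

8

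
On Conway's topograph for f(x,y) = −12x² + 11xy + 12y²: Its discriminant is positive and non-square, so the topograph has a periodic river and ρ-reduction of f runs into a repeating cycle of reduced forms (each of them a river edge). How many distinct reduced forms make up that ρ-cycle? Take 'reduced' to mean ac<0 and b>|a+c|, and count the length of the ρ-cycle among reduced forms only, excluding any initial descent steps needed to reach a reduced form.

D = 697, ⌊√D⌋ = 26
river: ρ → (12,13,-11)
river: ρ → (-11,9,14)
river: ρ → (14,19,-6)
river: ρ → (-6,17,17)
river: ρ → (17,17,-6)
river: ρ → (-6,19,14)
river: ρ → (14,9,-11)
river: ρ → (-11,13,12)
river: ρ → (12,11,-12)
river: ρ → (-12,13,11)
river: ρ → (11,9,-14)
river: ρ → (-14,19,6)
river: ρ → (6,17,-17)
river: ρ → (-17,17,6)
river: ρ → (6,19,-14)
river: ρ → (-14,9,11)
river: ρ → (11,13,-12)
river: ρ → (-12,11,12)
ρ-cycle length = 18 (tail of 0 descent steps not counted)

18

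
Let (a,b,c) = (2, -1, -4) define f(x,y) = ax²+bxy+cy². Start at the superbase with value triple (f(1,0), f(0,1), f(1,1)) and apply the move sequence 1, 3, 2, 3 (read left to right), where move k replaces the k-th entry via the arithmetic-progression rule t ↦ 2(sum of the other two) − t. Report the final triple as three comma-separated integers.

start (2,-4,-3) = (f(1,0),f(0,1),f(1,1))
replace slot 1: 2·((-4)+(-3)) − 2 = -16 → (-16,-4,-3)
replace slot 3: 2·((-16)+(-4)) − (-3) = -37 → (-16,-4,-37)
replace slot 2: 2·((-16)+(-37)) − (-4) = -102 → (-16,-102,-37)
replace slot 3: 2·((-16)+(-102)) − (-37) = -199 → (-16,-102,-199)

-16,-102,-199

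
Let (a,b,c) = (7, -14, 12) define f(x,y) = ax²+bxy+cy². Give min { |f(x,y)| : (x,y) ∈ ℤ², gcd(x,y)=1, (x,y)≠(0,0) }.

translate: b→0 (≡-14 mod 14), so (7,-14,12)→(7,0,5)
flip: (7,0,5)→(5,0,7)
reduced (well bottom): (5,0,7) with a≤c, −a<b≤a
well minimum = a = 5

5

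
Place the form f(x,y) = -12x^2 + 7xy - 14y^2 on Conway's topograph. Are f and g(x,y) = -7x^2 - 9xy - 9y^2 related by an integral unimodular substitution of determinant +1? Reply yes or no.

D₁ = -623, D₂ = -171
discriminants differ ⇒ not SL₂(ℤ)-equivalent

no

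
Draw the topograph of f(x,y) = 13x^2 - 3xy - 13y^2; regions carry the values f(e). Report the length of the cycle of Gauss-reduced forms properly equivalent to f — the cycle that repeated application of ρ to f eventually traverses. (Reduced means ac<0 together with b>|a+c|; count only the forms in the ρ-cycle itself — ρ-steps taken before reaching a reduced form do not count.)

D = 685, ⌊√D⌋ = 26
descent: ρ → (-13,3,13)  [lands on river]
river: ρ → (13,23,-3)
river: ρ → (-3,25,5)
river: ρ → (5,25,-3)
river: ρ → (-3,23,13)
river: ρ → (13,3,-13)
river: ρ → (-13,23,3)
river: ρ → (3,25,-5)
river: ρ → (-5,25,3)
river: ρ → (3,23,-13)
ρ-cycle length = 10 (tail of 1 descent step not counted)

10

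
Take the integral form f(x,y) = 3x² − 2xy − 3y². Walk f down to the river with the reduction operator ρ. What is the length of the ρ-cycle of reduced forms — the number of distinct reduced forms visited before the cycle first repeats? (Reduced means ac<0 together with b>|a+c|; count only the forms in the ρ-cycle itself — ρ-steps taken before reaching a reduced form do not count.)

D = 40, ⌊√D⌋ = 6
descent: ρ → (-3,2,3)  [lands on river]
river: ρ → (3,4,-2)
river: ρ → (-2,4,3)
river: ρ → (3,2,-3)
river: ρ → (-3,4,2)
river: ρ → (2,4,-3)
ρ-cycle length = 6 (tail of 1 descent step not counted)

6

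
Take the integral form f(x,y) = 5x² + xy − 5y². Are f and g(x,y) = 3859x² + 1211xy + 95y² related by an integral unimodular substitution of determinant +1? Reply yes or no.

D₁ = 101, D₂ = 101
river cycle of f (length 6): (-5, 9, 1), (1, 9, -5), (-5, 1, 5), (5, 9, -1), (-1, 9, 5), (5, 1, -5)
river cycle of g (length 6): (-1, 9, 5), (5, 1, -5), (-5, 9, 1), (1, 9, -5), (-5, 1, 5), (5, 9, -1)
cycles coincide ⇒ equivalent

yes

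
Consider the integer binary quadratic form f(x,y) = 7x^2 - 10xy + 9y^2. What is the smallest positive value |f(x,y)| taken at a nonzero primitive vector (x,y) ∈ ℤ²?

translate: b→4 (≡-10 mod 14), so (7,-10,9)→(7,4,6)
flip: (7,4,6)→(6,-4,7)
reduced (well bottom): (6,-4,7) with a≤c, −a<b≤a
well minimum = a = 6

6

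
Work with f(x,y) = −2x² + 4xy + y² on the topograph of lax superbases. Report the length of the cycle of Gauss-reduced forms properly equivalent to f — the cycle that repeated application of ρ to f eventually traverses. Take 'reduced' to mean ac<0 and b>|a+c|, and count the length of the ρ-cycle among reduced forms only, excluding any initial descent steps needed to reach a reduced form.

D = 24, ⌊√D⌋ = 4
river: ρ → (1,4,-2)
river: ρ → (-2,4,1)
ρ-cycle length = 2 (tail of 0 descent steps not counted)

2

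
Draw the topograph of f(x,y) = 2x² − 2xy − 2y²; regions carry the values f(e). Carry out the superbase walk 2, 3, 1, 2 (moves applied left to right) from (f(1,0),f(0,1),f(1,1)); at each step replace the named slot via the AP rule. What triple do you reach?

start (2,-2,-2) = (f(1,0),f(0,1),f(1,1))
replace slot 2: 2·(2+(-2)) − (-2) = 2 → (2,2,-2)
replace slot 3: 2·(2+2) − (-2) = 10 → (2,2,10)
replace slot 1: 2·(2+10) − 2 = 22 → (22,2,10)
replace slot 2: 2·(22+10) − 2 = 62 → (22,62,10)

22,62,10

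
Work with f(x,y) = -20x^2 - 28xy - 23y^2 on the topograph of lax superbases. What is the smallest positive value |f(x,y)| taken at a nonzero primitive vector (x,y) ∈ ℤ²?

translate: b→-12 (≡28 mod 40), so (20,28,23)→(20,-12,15)
flip: (20,-12,15)→(15,12,20)
reduced (well bottom): (15,12,20) with a≤c, −a<b≤a
well minimum |f| = |-15| = 15 (negative-definite)

15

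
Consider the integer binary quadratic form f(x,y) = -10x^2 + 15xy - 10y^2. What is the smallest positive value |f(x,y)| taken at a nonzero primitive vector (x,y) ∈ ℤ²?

translate: b→5 (≡-15 mod 20), so (10,-15,10)→(10,5,5)
flip: (10,5,5)→(5,-5,10)
translate: b→5 (≡-5 mod 10), so (5,-5,10)→(5,5,10)
reduced (well bottom): (5,5,10) with a≤c, −a<b≤a
well minimum |f| = |-5| = 5 (negative-definite)

5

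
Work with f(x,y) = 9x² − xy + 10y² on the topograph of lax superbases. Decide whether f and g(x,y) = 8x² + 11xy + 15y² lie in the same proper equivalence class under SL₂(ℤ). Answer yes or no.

D₁ = -359, D₂ = -359
f: reduced (well bottom): (9,-1,10) with a≤c, −a<b≤a
g: translate: b→-5 (≡11 mod 16), so (8,11,15)→(8,-5,12)
g: reduced (well bottom): (8,-5,12) with a≤c, −a<b≤a
reduced forms (9, -1, 10) vs (8, -5, 12) ⇒ inequivalent

no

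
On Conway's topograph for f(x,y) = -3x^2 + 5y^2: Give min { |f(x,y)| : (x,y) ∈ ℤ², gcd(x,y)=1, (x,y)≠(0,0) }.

descent: ρ → (5,0,-3)
descent: ρ → (-3,6,2)  [lands on river]
river: ρ → (2,6,-3)
closes: descent 2, river 2
min |a| on river = 2

2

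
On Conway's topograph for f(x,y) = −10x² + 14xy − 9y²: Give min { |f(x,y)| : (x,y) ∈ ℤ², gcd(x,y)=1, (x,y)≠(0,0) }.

translate: b→6 (≡-14 mod 20), so (10,-14,9)→(10,6,5)
flip: (10,6,5)→(5,-6,10)
translate: b→4 (≡-6 mod 10), so (5,-6,10)→(5,4,9)
reduced (well bottom): (5,4,9) with a≤c, −a<b≤a
well minimum |f| = |-5| = 5 (negative-definite)

5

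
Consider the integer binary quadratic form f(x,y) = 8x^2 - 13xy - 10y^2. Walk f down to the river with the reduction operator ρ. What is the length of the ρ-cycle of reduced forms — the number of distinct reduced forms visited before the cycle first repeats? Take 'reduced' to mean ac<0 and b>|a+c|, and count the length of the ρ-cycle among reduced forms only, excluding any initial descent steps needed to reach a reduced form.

D = 489, ⌊√D⌋ = 22
descent: ρ → (-10,13,8)  [lands on river]
river: ρ → (8,19,-4)
river: ρ → (-4,21,3)
river: ρ → (3,21,-4)
river: ρ → (-4,19,8)
river: ρ → (8,13,-10)
river: ρ → (-10,7,11)
river: ρ → (11,15,-6)
river: ρ → (-6,21,2)
river: ρ → (2,19,-16)
river: ρ → (-16,13,5)
river: ρ → (5,17,-10)
river: ρ → (-10,3,12)
river: ρ → (12,21,-1)
river: ρ → (-1,21,12)
river: ρ → (12,3,-10)
river: ρ → (-10,17,5)
river: ρ → (5,13,-16)
river: ρ → (-16,19,2)
river: ρ → (2,21,-6)
river: ρ → (-6,15,11)
river: ρ → (11,7,-10)
ρ-cycle length = 22 (tail of 1 descent step not counted)

22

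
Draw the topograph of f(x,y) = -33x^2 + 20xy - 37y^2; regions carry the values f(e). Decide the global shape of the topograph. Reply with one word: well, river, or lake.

D = b²−4ac = 20² − 4·(-33)·(-37) = -4484
D < 0 ⇒ definite ⇒ every region one sign ⇒ single well

well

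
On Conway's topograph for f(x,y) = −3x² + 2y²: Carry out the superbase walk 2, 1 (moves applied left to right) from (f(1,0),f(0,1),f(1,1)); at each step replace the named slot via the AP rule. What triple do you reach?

start (-3,2,-1) = (f(1,0),f(0,1),f(1,1))
replace slot 2: 2·((-3)+(-1)) − 2 = -10 → (-3,-10,-1)
replace slot 1: 2·((-10)+(-1)) − (-3) = -19 → (-19,-10,-1)

-19,-10,-1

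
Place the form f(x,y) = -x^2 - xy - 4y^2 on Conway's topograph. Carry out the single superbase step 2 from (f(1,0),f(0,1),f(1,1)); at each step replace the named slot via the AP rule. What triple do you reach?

start (-1,-4,-6) = (f(1,0),f(0,1),f(1,1))
replace slot 2: 2·((-1)+(-6)) − (-4) = -10 → (-1,-10,-6)

-1,-10,-6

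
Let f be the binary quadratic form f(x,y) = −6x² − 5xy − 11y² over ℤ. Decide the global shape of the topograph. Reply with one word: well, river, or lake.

D = b²−4ac = (-5)² − 4·(-6)·(-11) = -239
D < 0 ⇒ definite ⇒ every region one sign ⇒ single well

well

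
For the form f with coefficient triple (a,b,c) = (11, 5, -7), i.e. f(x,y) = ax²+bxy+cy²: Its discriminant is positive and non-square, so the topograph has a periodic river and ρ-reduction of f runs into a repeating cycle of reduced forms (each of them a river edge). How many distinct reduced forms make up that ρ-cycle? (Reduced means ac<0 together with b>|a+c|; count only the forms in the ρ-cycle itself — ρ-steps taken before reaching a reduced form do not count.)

D = 333, ⌊√D⌋ = 18
river: ρ → (-7,9,9)
river: ρ → (9,9,-7)
river: ρ → (-7,5,11)
river: ρ → (11,17,-1)
river: ρ → (-1,17,11)
river: ρ → (11,5,-7)
ρ-cycle length = 6 (tail of 0 descent steps not counted)

6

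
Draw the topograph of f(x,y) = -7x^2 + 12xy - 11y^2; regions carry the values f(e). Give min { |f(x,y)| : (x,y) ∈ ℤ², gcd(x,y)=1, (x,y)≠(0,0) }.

translate: b→2 (≡-12 mod 14), so (7,-12,11)→(7,2,6)
flip: (7,2,6)→(6,-2,7)
reduced (well bottom): (6,-2,7) with a≤c, −a<b≤a
well minimum |f| = |-6| = 6 (negative-definite)

6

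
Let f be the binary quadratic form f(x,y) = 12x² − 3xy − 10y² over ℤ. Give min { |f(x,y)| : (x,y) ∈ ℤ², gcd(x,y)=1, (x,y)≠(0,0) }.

descent: ρ → (-10,3,12)  [lands on river]
river: ρ → (12,21,-1)
river: ρ → (-1,21,12)
river: ρ → (12,3,-10)
river: ρ → (-10,17,5)
river: ρ → (5,13,-16)
river: ρ → (-16,19,2)
river: ρ → (2,21,-6)
river: ρ → (-6,15,11)
river: ρ → (11,7,-10)
river: ρ → (-10,13,8)
river: ρ → (8,19,-4)
river: ρ → (-4,21,3)
river: ρ → (3,21,-4)
river: ρ → (-4,19,8)
river: ρ → (8,13,-10)
river: ρ → (-10,7,11)
river: ρ → (11,15,-6)
river: ρ → (-6,21,2)
river: ρ → (2,19,-16)
river: ρ → (-16,13,5)
river: ρ → (5,17,-10)
closes: descent 1, river 22
min |a| on river = 1

1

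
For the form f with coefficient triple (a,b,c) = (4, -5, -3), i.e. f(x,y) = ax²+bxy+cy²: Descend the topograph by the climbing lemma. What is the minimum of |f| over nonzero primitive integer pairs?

descent: ρ → (-3,5,4)  [lands on river]
river: ρ → (4,3,-4)
river: ρ → (-4,5,3)
river: ρ → (3,7,-2)
river: ρ → (-2,5,6)
river: ρ → (6,7,-1)
river: ρ → (-1,7,6)
river: ρ → (6,5,-2)
river: ρ → (-2,7,3)
river: ρ → (3,5,-4)
river: ρ → (-4,3,4)
river: ρ → (4,5,-3)
river: ρ → (-3,7,2)
river: ρ → (2,5,-6)
river: ρ → (-6,7,1)
river: ρ → (1,7,-6)
river: ρ → (-6,5,2)
river: ρ → (2,7,-3)
closes: descent 1, river 18
min |a| on river = 1

1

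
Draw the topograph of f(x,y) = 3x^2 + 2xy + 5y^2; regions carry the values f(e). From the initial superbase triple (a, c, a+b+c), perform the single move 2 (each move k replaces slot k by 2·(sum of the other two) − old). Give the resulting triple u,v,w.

start (3,5,10) = (f(1,0),f(0,1),f(1,1))
replace slot 2: 2·(3+10) − 5 = 21 → (3,21,10)

3,21,10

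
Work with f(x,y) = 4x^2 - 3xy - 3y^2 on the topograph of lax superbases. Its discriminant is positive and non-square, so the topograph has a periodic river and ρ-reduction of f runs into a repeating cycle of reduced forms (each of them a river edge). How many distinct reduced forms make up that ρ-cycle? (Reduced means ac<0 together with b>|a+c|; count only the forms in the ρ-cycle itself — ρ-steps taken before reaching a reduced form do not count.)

D = 57, ⌊√D⌋ = 7
descent: ρ → (-3,3,4)  [lands on river]
river: ρ → (4,5,-2)
river: ρ → (-2,7,1)
river: ρ → (1,7,-2)
river: ρ → (-2,5,4)
river: ρ → (4,3,-3)
ρ-cycle length = 6 (tail of 1 descent step not counted)

6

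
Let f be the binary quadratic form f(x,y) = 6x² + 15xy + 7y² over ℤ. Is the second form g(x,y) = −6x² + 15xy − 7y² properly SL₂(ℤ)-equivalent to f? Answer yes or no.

D₁ = 57, D₂ = 57
river cycle of f (length 6): (-2, 5, 4), (4, 3, -3), (-3, 3, 4), (4, 5, -2), (-2, 7, 1), (1, 7, -2)
river cycle of g (length 6): (2, 5, -4), (-4, 3, 3), (3, 3, -4), (-4, 5, 2), (2, 7, -1), (-1, 7, 2)
cycles differ ⇒ inequivalent

no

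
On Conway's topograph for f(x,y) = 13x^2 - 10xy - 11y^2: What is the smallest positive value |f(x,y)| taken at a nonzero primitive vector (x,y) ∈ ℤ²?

descent: ρ → (-11,10,13)  [lands on river]
river: ρ → (13,16,-8)
river: ρ → (-8,16,13)
river: ρ → (13,10,-11)
river: ρ → (-11,12,12)
river: ρ → (12,12,-11)
closes: descent 1, river 6
min |a| on river = 8

8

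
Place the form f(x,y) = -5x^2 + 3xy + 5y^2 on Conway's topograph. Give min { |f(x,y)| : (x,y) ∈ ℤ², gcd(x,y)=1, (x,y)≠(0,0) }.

river: ρ → (5,7,-3)
river: ρ → (-3,5,7)
river: ρ → (7,9,-1)
river: ρ → (-1,9,7)
river: ρ → (7,5,-3)
river: ρ → (-3,7,5)
river: ρ → (5,3,-5)
river: ρ → (-5,7,3)
river: ρ → (3,5,-7)
river: ρ → (-7,9,1)
river: ρ → (1,9,-7)
river: ρ → (-7,5,3)
river: ρ → (3,7,-5)
river: ρ → (-5,3,5)
closes: descent 0, river 14
min |a| on river = 1

1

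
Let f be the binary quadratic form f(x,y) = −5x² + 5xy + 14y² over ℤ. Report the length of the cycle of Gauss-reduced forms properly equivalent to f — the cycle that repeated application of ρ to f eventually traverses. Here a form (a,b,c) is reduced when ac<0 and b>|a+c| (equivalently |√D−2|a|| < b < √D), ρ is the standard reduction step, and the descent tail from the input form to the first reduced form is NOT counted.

D = 305, ⌊√D⌋ = 17
descent: ρ → (14,-5,-5)
descent: ρ → (-5,15,4)  [lands on river]
river: ρ → (4,17,-1)
river: ρ → (-1,17,4)
river: ρ → (4,15,-5)
ρ-cycle length = 4 (tail of 2 descent steps not counted)

4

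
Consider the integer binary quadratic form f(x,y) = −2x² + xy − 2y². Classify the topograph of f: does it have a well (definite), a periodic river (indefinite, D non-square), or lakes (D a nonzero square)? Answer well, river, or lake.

D = b²−4ac = 1² − 4·(-2)·(-2) = -15
D < 0 ⇒ definite ⇒ every region one sign ⇒ single well

well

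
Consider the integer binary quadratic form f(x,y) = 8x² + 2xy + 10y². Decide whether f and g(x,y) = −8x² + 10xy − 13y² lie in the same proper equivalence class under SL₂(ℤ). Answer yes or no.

D₁ = -316, D₂ = -316
f: reduced (well bottom): (8,2,10) with a≤c, −a<b≤a
g is negative-definite; reduce −g:
−g: translate: b→6 (≡-10 mod 16), so (8,-10,13)→(8,6,11)
−g: reduced (well bottom): (8,6,11) with a≤c, −a<b≤a
flip sign back: reduced form of g is (-8,-6,-11)
reduced forms (8, 2, 10) vs (-8, -6, -11) ⇒ inequivalent

no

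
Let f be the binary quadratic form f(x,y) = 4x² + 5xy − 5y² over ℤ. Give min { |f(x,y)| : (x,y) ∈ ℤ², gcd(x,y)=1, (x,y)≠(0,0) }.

river: ρ → (-5,5,4)
river: ρ → (4,3,-6)
river: ρ → (-6,9,1)
river: ρ → (1,9,-6)
river: ρ → (-6,3,4)
river: ρ → (4,5,-5)
closes: descent 0, river 6
min |a| on river = 1

1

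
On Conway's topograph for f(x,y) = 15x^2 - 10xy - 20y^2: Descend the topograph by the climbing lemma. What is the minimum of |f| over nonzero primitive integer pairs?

descent: ρ → (-20,10,15)  [lands on river]
river: ρ → (15,20,-15)
river: ρ → (-15,10,20)
river: ρ → (20,30,-5)
river: ρ → (-5,30,20)
river: ρ → (20,10,-15)
river: ρ → (-15,20,15)
river: ρ → (15,10,-20)
river: ρ → (-20,30,5)
river: ρ → (5,30,-20)
closes: descent 1, river 10
min |a| on river = 5

5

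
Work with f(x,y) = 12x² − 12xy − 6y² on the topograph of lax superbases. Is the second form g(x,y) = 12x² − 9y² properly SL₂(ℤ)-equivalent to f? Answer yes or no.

D₁ = 432, D₂ = 432
river cycle of f (length 2): (-6, 12, 12), (12, 12, -6)
river cycle of g (length 2): (-9, 18, 3), (3, 18, -9)
cycles differ ⇒ inequivalent

no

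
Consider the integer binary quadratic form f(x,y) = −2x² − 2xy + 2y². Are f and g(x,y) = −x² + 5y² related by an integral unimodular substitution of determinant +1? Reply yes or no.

D₁ = 20, D₂ = 20
river cycle of f (length 2): (2, 2, -2), (-2, 2, 2)
river cycle of g (length 2): (-1, 4, 1), (1, 4, -1)
cycles differ ⇒ inequivalent

no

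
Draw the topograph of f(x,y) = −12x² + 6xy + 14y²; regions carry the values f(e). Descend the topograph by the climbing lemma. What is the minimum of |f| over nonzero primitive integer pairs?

river: ρ → (14,22,-4)
river: ρ → (-4,26,2)
river: ρ → (2,26,-4)
river: ρ → (-4,22,14)
river: ρ → (14,6,-12)
river: ρ → (-12,18,8)
river: ρ → (8,14,-16)
river: ρ → (-16,18,6)
river: ρ → (6,18,-16)
river: ρ → (-16,14,8)
river: ρ → (8,18,-12)
river: ρ → (-12,6,14)
closes: descent 0, river 12
min |a| on river = 2

2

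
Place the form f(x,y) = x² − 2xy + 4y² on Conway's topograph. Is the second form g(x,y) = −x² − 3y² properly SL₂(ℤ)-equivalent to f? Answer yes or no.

D₁ = -12, D₂ = -12
f: translate: b→0 (≡-2 mod 2), so (1,-2,4)→(1,0,3)
f: reduced (well bottom): (1,0,3) with a≤c, −a<b≤a
g is negative-definite; reduce −g:
−g: reduced (well bottom): (1,0,3) with a≤c, −a<b≤a
flip sign back: reduced form of g is (-1,0,-3)
reduced forms (1, 0, 3) vs (-1, 0, -3) ⇒ inequivalent

no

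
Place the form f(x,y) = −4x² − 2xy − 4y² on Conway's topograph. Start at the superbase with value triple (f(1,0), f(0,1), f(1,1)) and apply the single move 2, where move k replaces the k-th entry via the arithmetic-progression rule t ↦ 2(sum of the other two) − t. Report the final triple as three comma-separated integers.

start (-4,-4,-10) = (f(1,0),f(0,1),f(1,1))
replace slot 2: 2·((-4)+(-10)) − (-4) = -24 → (-4,-24,-10)

-4,-24,-10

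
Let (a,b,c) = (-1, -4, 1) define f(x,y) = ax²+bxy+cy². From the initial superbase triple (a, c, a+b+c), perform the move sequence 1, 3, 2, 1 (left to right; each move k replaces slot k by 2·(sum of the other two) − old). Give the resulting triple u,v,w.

start (-1,1,-4) = (f(1,0),f(0,1),f(1,1))
replace slot 1: 2·(1+(-4)) − (-1) = -5 → (-5,1,-4)
replace slot 3: 2·((-5)+1) − (-4) = -4 → (-5,1,-4)
replace slot 2: 2·((-5)+(-4)) − 1 = -19 → (-5,-19,-4)
replace slot 1: 2·((-19)+(-4)) − (-5) = -41 → (-41,-19,-4)

-41,-19,-4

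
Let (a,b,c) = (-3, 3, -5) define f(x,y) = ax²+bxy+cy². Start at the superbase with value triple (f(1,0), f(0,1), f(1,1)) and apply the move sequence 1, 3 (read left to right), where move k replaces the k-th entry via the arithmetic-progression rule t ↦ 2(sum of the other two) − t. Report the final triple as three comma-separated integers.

start (-3,-5,-5) = (f(1,0),f(0,1),f(1,1))
replace slot 1: 2·((-5)+(-5)) − (-3) = -17 → (-17,-5,-5)
replace slot 3: 2·((-17)+(-5)) − (-5) = -39 → (-17,-5,-39)

-17,-5,-39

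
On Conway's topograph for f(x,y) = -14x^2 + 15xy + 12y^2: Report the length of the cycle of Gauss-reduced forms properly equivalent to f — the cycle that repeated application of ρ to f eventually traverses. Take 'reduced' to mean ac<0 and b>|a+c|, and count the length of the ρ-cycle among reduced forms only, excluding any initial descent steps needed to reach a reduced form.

D = 897, ⌊√D⌋ = 29
river: ρ → (12,9,-17)
river: ρ → (-17,25,4)
river: ρ → (4,23,-23)
river: ρ → (-23,23,4)
river: ρ → (4,25,-17)
river: ρ → (-17,9,12)
river: ρ → (12,15,-14)
river: ρ → (-14,13,13)
river: ρ → (13,13,-14)
river: ρ → (-14,15,12)
ρ-cycle length = 10 (tail of 0 descent steps not counted)

10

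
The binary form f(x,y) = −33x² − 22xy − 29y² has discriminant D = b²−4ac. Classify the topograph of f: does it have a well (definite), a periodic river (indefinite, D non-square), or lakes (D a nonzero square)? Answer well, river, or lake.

D = b²−4ac = (-22)² − 4·(-33)·(-29) = -3344
D < 0 ⇒ definite ⇒ every region one sign ⇒ single well

well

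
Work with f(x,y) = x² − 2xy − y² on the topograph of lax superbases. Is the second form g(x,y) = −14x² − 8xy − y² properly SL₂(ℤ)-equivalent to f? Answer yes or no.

D₁ = 8, D₂ = 8
river cycle of f (length 2): (-1, 2, 1), (1, 2, -1)
river cycle of g (length 2): (-1, 2, 1), (1, 2, -1)
cycles coincide ⇒ equivalent

yes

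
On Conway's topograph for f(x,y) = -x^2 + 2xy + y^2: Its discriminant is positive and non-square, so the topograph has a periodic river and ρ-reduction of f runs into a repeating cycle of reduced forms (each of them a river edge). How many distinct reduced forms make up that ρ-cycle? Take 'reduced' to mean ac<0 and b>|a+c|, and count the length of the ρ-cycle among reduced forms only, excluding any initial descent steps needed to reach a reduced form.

D = 8, ⌊√D⌋ = 2
river: ρ → (1,2,-1)
river: ρ → (-1,2,1)
ρ-cycle length = 2 (tail of 0 descent steps not counted)

2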